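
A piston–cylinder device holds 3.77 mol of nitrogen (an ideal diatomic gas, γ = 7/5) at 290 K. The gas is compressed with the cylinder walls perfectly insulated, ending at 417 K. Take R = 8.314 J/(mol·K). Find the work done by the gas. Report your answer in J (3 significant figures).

W ≈ -9950 J

Adiabatic ⇒ Q = 0, so W_by = −ΔU = nCᵥ(T₁ − T₂).
Cᵥ = 5R/2 = 20.79 J/(mol·K).
W = (3.77)(20.79)(290 − 417) = -9952 J.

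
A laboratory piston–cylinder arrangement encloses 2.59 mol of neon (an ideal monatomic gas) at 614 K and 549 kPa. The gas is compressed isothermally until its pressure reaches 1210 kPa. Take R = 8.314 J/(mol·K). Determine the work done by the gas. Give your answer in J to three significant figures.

Isothermal process: W = nRT ln(V₂/V₁) = nRT ln(P₁/P₂).
W = (2.59)(8.314)(614) × ln(549/1210)
  = 13221 × ln(0.4537) = 13221 × -0.7903
W_by_gas = -10449 J.

W ≈ -10400 J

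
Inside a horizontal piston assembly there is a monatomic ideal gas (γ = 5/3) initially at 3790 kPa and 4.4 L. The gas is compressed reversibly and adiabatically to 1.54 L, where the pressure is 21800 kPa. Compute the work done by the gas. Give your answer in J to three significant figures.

Adiabatic: W = (P₁V₁ − P₂V₂)/(γ − 1) with γ = 5/3.
P₁V₁ = 16676 J, P₂V₂ = 33572 J.
W = (16676 − 33572) / 0.6667 = -25344 J.

W ≈ -25300 J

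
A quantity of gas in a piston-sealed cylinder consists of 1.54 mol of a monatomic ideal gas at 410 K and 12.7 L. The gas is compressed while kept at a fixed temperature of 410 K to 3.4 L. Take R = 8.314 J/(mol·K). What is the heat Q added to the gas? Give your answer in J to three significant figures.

Isothermal ⇒ ΔU = 0, so Q = W = nRT ln(V₂/V₁).
Q = (1.54)(8.314)(410) ln(3.4/12.7) = 5249 × -1.318 = -6918 J.

Q ≈ -6920 J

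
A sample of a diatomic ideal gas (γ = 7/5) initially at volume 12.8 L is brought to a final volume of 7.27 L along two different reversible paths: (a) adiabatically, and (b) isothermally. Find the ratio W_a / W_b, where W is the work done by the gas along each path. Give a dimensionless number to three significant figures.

Path (a) adiabatic: W = P₁V₁(1 − (V₁/V₂)^(γ−1))/(γ−1) → W_a/(P₁V₁) = -0.6348.
Path (b) isothermal: W = P₁V₁ ln(V₂/V₁) → W_b/(P₁V₁) = -0.5657.
W_a / W_b = -0.6348 / -0.5657 = 1.122.

W_a / W_b ≈ 1.12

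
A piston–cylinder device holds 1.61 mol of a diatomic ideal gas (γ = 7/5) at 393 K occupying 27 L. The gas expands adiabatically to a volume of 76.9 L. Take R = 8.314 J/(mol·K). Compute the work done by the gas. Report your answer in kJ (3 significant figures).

W ≈ 4.50 kJ

Adiabatic: TV^(γ−1) = const with γ = 7/5.
T₂ = T₁ (V₁/V₂)^(γ−1) = 393 × (27/76.9)^0.4 = 393 × 0.6579 = 258.6 K.
W_by = nCᵥ(T₁ − T₂) = (1.61)(20.79)(393 − 258.6) = 4499 J.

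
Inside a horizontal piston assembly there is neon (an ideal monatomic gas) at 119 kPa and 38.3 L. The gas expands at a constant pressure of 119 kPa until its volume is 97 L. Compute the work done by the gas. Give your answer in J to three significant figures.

Isobaric: W = P ΔV.
W = (119 kPa)(97 − 38.3 L) = (119)(58.7) = 6985 J.

W ≈ 6990 J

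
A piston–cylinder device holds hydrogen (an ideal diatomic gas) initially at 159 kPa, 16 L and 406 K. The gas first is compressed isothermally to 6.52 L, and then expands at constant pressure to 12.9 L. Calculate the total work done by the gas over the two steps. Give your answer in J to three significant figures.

Step 1 (isothermal): W = P₁V₁ ln(V₂/V₁) = (2544) ln(6.52/16) = -2284 J.
After step 1: P = 390.2 kPa, V = 6.52 L, T = 406 K.
Step 2 (isobaric): W = PΔV = (390.2 kPa)(12.9 − 6.52 L) = 2489 J.
W_total = -2284 + 2489 = 205.6 J.

W_total ≈ 206 J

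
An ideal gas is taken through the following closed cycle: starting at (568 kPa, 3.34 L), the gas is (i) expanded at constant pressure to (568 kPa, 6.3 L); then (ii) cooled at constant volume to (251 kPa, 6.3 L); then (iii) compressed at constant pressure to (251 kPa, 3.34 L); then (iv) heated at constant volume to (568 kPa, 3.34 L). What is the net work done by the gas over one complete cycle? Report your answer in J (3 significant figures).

Constant-volume legs do no work.
W(i) = (568)(6.3 − 3.34) = 1681 J; W(iii) = (251)(3.34 − 6.3) = -743 J.
W_net = 1681 − 743 = 938.3 J (the clockwise enclosed area).

W_net ≈ 938 J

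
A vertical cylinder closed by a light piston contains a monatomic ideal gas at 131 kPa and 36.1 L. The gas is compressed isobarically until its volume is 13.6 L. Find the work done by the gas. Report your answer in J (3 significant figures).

W ≈ -2950 J

Isobaric: W = P ΔV.
W = (131 kPa)(13.6 − 36.1 L) = (131)(-22.5) = -2948 J.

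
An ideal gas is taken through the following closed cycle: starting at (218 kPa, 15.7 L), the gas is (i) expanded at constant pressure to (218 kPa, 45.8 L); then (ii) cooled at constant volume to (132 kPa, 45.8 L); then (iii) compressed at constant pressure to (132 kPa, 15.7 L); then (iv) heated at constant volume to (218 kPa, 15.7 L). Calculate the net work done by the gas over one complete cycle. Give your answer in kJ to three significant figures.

W_net ≈ 2.59 kJ

Constant-volume legs do no work.
W(i) = (218)(45.8 − 15.7) = 6562 J; W(iii) = (132)(15.7 − 45.8) = -3973 J.
W_net = 6562 − 3973 = 2589 J (the clockwise enclosed area).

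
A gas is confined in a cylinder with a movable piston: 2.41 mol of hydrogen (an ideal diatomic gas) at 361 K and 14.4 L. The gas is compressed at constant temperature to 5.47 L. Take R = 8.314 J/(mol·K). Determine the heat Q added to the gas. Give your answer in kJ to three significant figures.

Isothermal ⇒ ΔU = 0, so Q = W = nRT ln(V₂/V₁).
Q = (2.41)(8.314)(361) ln(5.47/14.4) = 7233 × -0.9679 = -7001 J.

Q ≈ -7.00 kJ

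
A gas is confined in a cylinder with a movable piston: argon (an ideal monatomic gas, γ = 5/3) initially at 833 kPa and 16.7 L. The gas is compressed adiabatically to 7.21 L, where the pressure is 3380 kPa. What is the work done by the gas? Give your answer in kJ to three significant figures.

Adiabatic: W = (P₁V₁ − P₂V₂)/(γ − 1) with γ = 5/3.
P₁V₁ = 13911 J, P₂V₂ = 24370 J.
W = (13911 − 24370) / 0.6667 = -15688 J.

W ≈ -15.7 kJ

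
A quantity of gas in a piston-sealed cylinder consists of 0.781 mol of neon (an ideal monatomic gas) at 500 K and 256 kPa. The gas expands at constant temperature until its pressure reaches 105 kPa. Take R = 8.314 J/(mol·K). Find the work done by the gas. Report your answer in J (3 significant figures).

W ≈ 2890 J

Isothermal process: W = nRT ln(V₂/V₁) = nRT ln(P₁/P₂).
W = (0.781)(8.314)(500) × ln(256/105)
  = 3247 × ln(2.438) = 3247 × 0.8912
W_by_gas = 2893 J.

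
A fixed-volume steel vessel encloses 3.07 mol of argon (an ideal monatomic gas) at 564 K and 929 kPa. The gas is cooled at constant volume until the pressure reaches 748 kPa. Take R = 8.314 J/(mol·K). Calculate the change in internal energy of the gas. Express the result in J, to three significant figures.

ΔU ≈ -4210 J

Constant volume ⇒ W = 0, so Q = ΔU = nCᵥΔT with Cᵥ = 3R/2 = 12.47 J/(mol·K).
At constant V, T₂/T₁ = P₂/P₁ ⇒ ΔT = T₁(P₂/P₁ − 1) = 564·(748/929 − 1) = -109.9 K.
ΔU = (3.07)(12.47)(-109.9) = -4207 J.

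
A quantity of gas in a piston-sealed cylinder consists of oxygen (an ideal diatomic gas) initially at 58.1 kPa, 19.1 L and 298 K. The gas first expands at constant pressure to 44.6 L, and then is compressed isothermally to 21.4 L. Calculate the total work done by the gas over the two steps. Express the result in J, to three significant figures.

W_total ≈ -421 J

Step 1 (isobaric): W = PΔV = (58.1 kPa)(44.6 − 19.1 L) = 1482 J.
After step 1: P = 58.1 kPa, V = 44.6 L, T = 695.9 K.
Step 2 (isothermal): W = P₁V₁ ln(V₂/V₁) = (2591) ln(21.4/44.6) = -1903 J.
W_total = 1482 − 1903 = -421.3 J.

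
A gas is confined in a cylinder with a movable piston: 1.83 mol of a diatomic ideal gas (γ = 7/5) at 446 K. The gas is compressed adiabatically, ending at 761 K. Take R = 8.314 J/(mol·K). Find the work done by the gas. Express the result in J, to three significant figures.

Adiabatic ⇒ Q = 0, so W_by = −ΔU = nCᵥ(T₁ − T₂).
Cᵥ = 5R/2 = 20.79 J/(mol·K).
W = (1.83)(20.79)(446 − 761) = -11982 J.

W ≈ -12000 J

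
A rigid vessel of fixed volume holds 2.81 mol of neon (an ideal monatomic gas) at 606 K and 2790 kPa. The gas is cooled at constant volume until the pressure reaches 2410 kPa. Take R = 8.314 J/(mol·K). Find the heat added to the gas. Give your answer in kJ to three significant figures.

Constant volume ⇒ W = 0, so Q = ΔU = nCᵥΔT with Cᵥ = 3R/2 = 12.47 J/(mol·K).
At constant V, T₂/T₁ = P₂/P₁ ⇒ ΔT = T₁(P₂/P₁ − 1) = 606·(2410/2790 − 1) = -82.54 K.
ΔU = (2.81)(12.47)(-82.54) = -2892 J.

Q ≈ -2.89 kJ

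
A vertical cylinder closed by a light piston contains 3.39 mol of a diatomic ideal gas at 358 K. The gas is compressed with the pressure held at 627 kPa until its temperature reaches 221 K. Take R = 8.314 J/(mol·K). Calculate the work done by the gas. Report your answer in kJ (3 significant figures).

Isobaric: W = P ΔV = nR ΔT.
W = (3.39)(8.314)(221 − 358) = -3861 J.

W ≈ -3.86 kJ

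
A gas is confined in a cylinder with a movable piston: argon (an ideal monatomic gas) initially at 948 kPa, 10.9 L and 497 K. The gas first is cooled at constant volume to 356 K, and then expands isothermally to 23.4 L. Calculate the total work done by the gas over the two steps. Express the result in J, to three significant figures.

Step 1 (isochoric): W = 0 (constant volume).
After step 1: P = 679.1 kPa (V unchanged).
Step 2 (isothermal): W = P₁V₁ ln(V₂/V₁) = (7402) ln(23.4/10.9) = 5655 J.
W_total = 0 + 5655 = 5655 J.

W_total ≈ 5650 J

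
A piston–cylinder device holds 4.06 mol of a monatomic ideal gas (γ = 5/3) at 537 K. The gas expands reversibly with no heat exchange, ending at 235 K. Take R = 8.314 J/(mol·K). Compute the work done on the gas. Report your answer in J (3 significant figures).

Adiabatic ⇒ Q = 0, so W_by = −ΔU = nCᵥ(T₁ − T₂).
Cᵥ = 3R/2 = 12.47 J/(mol·K).
W = (4.06)(12.47)(537 − 235) = 15291 J.
Work on gas = −W_by = -15291 J.

W ≈ -15300 J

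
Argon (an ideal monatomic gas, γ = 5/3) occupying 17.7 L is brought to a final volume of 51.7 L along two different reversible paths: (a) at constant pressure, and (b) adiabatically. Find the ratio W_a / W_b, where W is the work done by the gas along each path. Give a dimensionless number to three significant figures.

Path (a) isobaric: W = P₁(V₂ − V₁) → W_a/(P₁V₁) = 1.921.
Path (b) adiabatic: W = P₁V₁(1 − (V₁/V₂)^(γ−1))/(γ−1) → W_b/(P₁V₁) = 0.7659.
W_a / W_b = 1.921 / 0.7659 = 2.508.

W_a / W_b ≈ 2.51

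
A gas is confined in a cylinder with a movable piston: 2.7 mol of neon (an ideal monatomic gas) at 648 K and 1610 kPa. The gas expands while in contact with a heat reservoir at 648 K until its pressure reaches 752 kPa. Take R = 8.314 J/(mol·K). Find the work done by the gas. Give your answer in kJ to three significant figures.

Isothermal process: W = nRT ln(V₂/V₁) = nRT ln(P₁/P₂).
W = (2.7)(8.314)(648) × ln(1610/752)
  = 14546 × ln(2.141) = 14546 × 0.7613
W_by_gas = 11073 J.

W ≈ 11.1 kJ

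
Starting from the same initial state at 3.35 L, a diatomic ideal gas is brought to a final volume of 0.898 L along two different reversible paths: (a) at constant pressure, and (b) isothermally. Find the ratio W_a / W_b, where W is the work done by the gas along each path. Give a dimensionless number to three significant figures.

Path (a) isobaric: W = P₁(V₂ − V₁) → W_a/(P₁V₁) = -0.7319.
Path (b) isothermal: W = P₁V₁ ln(V₂/V₁) → W_b/(P₁V₁) = -1.317.
W_a / W_b = -0.7319 / -1.317 = 0.556.

W_a / W_b ≈ 0.556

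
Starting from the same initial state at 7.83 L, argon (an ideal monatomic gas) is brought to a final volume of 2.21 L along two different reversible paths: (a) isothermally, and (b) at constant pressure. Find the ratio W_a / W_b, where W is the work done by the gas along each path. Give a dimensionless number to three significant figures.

W_a / W_b ≈ 1.76

Path (a) isothermal: W = P₁V₁ ln(V₂/V₁) → W_a/(P₁V₁) = -1.265.
Path (b) isobaric: W = P₁(V₂ − V₁) → W_b/(P₁V₁) = -0.7178.
W_a / W_b = -1.265 / -0.7178 = 1.762.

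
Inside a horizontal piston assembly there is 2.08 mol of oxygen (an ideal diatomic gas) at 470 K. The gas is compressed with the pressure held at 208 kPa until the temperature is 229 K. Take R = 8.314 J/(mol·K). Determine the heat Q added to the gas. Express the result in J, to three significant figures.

Isobaric: W = nRΔT = (2.08)(8.314)(-241) = -4168 J.
ΔU = nCᵥΔT with Cᵥ = 5R/2: ΔU = (2.08)(20.79)(-241) = -10419 J.
Q = ΔU + W = -10419 − 4168 = -14587 J.

Q ≈ -14600 J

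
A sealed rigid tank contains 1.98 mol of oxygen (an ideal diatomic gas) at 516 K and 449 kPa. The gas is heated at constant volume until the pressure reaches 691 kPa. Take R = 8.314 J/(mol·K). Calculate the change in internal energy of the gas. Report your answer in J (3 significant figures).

ΔU ≈ 11400 J

Constant volume ⇒ W = 0, so Q = ΔU = nCᵥΔT with Cᵥ = 5R/2 = 20.79 J/(mol·K).
At constant V, T₂/T₁ = P₂/P₁ ⇒ ΔT = T₁(P₂/P₁ − 1) = 516·(691/449 − 1) = 278.1 K.
ΔU = (1.98)(20.79)(278.1) = 11445 J.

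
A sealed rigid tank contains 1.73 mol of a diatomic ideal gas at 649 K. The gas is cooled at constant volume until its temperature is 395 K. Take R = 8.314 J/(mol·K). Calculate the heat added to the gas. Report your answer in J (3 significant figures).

Q ≈ -9130 J

Constant volume ⇒ W = 0, so Q = ΔU = nCᵥΔT with Cᵥ = 5R/2 = 20.79 J/(mol·K).
ΔU = (1.73)(20.79)(395 − 649) = -9133 J.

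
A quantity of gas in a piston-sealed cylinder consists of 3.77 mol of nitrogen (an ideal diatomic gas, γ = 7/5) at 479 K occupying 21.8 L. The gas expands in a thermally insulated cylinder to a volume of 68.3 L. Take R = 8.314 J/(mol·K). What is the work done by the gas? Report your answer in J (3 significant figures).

W ≈ 13800 J

Adiabatic: TV^(γ−1) = const with γ = 7/5.
T₂ = T₁ (V₁/V₂)^(γ−1) = 479 × (21.8/68.3)^0.4 = 479 × 0.6333 = 303.4 K.
W_by = nCᵥ(T₁ − T₂) = (3.77)(20.79)(479 − 303.4) = 13764 J.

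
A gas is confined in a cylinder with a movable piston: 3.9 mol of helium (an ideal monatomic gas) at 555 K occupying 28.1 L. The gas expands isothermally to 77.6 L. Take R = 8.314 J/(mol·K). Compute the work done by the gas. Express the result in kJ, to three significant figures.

Isothermal: W = nRT ln(V₂/V₁).
W = (3.9)(8.314)(555) × ln(77.6/28.1)
  = 17996 × 1.016
W_by_gas = 18280 J.

W ≈ 18.3 kJ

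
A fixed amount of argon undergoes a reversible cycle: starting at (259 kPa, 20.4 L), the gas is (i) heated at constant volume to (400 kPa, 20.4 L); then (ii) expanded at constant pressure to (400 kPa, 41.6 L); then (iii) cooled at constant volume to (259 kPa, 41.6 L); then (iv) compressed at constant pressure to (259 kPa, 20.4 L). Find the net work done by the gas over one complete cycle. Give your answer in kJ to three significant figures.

Constant-volume legs do no work.
W(ii) = (400)(41.6 − 20.4) = 8480 J; W(iv) = (259)(20.4 − 41.6) = -5491 J.
W_net = 8480 − 5491 = 2989 J (the clockwise enclosed area).

W_net ≈ 2.99 kJ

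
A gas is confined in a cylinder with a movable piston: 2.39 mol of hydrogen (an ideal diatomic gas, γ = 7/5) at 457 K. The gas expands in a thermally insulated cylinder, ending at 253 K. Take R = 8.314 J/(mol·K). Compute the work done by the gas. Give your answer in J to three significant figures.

W ≈ 10100 J

Adiabatic ⇒ Q = 0, so W_by = −ΔU = nCᵥ(T₁ − T₂).
Cᵥ = 5R/2 = 20.79 J/(mol·K).
W = (2.39)(20.79)(457 − 253) = 10134 J.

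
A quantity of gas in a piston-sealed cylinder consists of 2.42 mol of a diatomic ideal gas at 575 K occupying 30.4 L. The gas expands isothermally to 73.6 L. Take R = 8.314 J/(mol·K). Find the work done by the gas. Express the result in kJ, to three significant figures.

W ≈ 10.2 kJ

Isothermal: W = nRT ln(V₂/V₁).
W = (2.42)(8.314)(575) × ln(73.6/30.4)
  = 11569 × 0.8842
W_by_gas = 10229 J.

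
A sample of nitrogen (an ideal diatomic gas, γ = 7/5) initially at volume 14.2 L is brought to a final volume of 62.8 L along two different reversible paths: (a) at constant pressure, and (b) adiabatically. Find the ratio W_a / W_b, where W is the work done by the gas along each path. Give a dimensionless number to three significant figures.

W_a / W_b ≈ 3.05

Path (a) isobaric: W = P₁(V₂ − V₁) → W_a/(P₁V₁) = 3.423.
Path (b) adiabatic: W = P₁V₁(1 − (V₁/V₂)^(γ−1))/(γ−1) → W_b/(P₁V₁) = 1.121.
W_a / W_b = 3.423 / 1.121 = 3.054.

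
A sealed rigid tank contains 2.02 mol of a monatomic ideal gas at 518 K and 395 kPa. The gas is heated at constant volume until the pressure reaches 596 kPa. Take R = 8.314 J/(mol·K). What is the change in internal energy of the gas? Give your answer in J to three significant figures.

ΔU ≈ 6640 J

Constant volume ⇒ W = 0, so Q = ΔU = nCᵥΔT with Cᵥ = 3R/2 = 12.47 J/(mol·K).
At constant V, T₂/T₁ = P₂/P₁ ⇒ ΔT = T₁(P₂/P₁ − 1) = 518·(596/395 − 1) = 263.6 K.
ΔU = (2.02)(12.47)(263.6) = 6640 J.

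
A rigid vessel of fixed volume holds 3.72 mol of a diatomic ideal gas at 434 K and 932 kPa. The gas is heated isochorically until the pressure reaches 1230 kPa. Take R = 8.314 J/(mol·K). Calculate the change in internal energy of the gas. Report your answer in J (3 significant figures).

Constant volume ⇒ W = 0, so Q = ΔU = nCᵥΔT with Cᵥ = 5R/2 = 20.79 J/(mol·K).
At constant V, T₂/T₁ = P₂/P₁ ⇒ ΔT = T₁(P₂/P₁ − 1) = 434·(1230/932 − 1) = 138.8 K.
ΔU = (3.72)(20.79)(138.8) = 10730 J.

ΔU ≈ 10700 J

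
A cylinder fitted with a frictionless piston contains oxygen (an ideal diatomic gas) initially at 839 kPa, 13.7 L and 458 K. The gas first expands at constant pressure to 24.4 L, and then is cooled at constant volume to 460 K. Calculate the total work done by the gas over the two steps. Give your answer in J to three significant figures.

W_total ≈ 8980 J

Step 1 (isobaric): W = PΔV = (839 kPa)(24.4 − 13.7 L) = 8977 J.
Step 2 (isochoric): W = 0 (constant volume).
W_total = 8977 + 0 = 8977 J.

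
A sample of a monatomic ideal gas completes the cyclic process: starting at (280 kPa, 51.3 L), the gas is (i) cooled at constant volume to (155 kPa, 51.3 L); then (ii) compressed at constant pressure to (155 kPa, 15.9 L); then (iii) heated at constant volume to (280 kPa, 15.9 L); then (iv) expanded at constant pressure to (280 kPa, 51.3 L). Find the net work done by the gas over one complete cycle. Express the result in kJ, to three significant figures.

Constant-volume legs do no work.
W(ii) = (155)(15.9 − 51.3) = -5487 J; W(iv) = (280)(51.3 − 15.9) = 9912 J.
W_net = -5487 + 9912 = 4425 J (the clockwise enclosed area).

W_net ≈ 4.42 kJ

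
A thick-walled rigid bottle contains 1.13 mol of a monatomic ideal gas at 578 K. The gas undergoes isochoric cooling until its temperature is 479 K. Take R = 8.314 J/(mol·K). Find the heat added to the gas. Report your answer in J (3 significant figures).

Constant volume ⇒ W = 0, so Q = ΔU = nCᵥΔT with Cᵥ = 3R/2 = 12.47 J/(mol·K).
ΔU = (1.13)(12.47)(479 − 578) = -1395 J.

Q ≈ -1400 J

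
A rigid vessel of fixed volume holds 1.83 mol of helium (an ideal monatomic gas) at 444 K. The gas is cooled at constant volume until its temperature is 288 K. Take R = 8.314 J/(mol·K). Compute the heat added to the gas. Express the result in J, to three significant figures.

Q ≈ -3560 J

Constant volume ⇒ W = 0, so Q = ΔU = nCᵥΔT with Cᵥ = 3R/2 = 12.47 J/(mol·K).
ΔU = (1.83)(12.47)(288 − 444) = -3560 J.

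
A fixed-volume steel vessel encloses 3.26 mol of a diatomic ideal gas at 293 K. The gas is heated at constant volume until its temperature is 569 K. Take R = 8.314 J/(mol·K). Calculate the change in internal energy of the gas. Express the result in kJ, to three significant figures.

Constant volume ⇒ W = 0, so Q = ΔU = nCᵥΔT with Cᵥ = 5R/2 = 20.79 J/(mol·K).
ΔU = (3.26)(20.79)(569 − 293) = 18702 J.

ΔU ≈ 18.7 kJ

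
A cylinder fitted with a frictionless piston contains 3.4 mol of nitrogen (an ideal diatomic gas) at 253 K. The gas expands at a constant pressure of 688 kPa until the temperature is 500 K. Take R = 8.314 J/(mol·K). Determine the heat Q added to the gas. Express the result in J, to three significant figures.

Q ≈ 24400 J

Isobaric: W = nRΔT = (3.4)(8.314)(247) = 6982 J.
ΔU = nCᵥΔT with Cᵥ = 5R/2: ΔU = (3.4)(20.79)(247) = 17455 J.
Q = ΔU + W = 17455 + 6982 = 24437 J.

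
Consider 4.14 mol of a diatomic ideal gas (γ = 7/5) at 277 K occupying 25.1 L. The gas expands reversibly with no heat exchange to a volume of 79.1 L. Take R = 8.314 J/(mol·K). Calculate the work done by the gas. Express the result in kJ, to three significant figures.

W ≈ 8.78 kJ

Adiabatic: TV^(γ−1) = const with γ = 7/5.
T₂ = T₁ (V₁/V₂)^(γ−1) = 277 × (25.1/79.1)^0.4 = 277 × 0.6318 = 175 K.
W_by = nCᵥ(T₁ − T₂) = (4.14)(20.79)(277 − 175) = 8776 J.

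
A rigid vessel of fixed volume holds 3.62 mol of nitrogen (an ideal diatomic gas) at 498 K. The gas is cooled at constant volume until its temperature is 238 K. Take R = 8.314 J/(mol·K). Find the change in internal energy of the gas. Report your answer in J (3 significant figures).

Constant volume ⇒ W = 0, so Q = ΔU = nCᵥΔT with Cᵥ = 5R/2 = 20.79 J/(mol·K).
ΔU = (3.62)(20.79)(238 − 498) = -19563 J.

ΔU ≈ -19600 J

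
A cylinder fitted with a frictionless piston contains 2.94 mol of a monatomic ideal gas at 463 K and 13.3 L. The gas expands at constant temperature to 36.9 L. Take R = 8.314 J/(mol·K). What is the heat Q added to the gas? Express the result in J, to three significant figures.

Q ≈ 11500 J

Isothermal ⇒ ΔU = 0, so Q = W = nRT ln(V₂/V₁).
Q = (2.94)(8.314)(463) ln(36.9/13.3) = 11317 × 1.02 = 11549 J.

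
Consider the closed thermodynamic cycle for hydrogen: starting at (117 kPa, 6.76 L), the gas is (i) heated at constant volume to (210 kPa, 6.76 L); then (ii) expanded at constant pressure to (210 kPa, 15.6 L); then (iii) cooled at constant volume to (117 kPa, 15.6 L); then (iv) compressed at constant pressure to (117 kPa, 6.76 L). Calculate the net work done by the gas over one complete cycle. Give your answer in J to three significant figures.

Constant-volume legs do no work.
W(ii) = (210)(15.6 − 6.76) = 1856 J; W(iv) = (117)(6.76 − 15.6) = -1034 J.
W_net = 1856 − 1034 = 822.1 J (the clockwise enclosed area).

W_net ≈ 822 J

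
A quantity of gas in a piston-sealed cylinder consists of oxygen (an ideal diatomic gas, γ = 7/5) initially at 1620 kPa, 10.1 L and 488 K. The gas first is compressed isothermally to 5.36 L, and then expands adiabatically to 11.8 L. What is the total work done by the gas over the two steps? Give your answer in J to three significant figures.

Step 1 (isothermal): W = P₁V₁ ln(V₂/V₁) = (16362) ln(5.36/10.1) = -10366 J.
After step 1: P = 3053 kPa, V = 5.36 L, T = 488 K.
Step 2 (adiabatic): W = (P₁V₁ − P₂V₂)/(γ−1) = (16362 − 11933)/0.4 = 11073 J.
W_total = -10366 + 11073 = 706 J.

W_total ≈ 706 J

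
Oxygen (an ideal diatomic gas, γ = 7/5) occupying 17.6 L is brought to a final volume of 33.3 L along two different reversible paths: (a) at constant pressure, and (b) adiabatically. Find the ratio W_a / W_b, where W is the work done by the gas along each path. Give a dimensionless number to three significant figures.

Path (a) isobaric: W = P₁(V₂ − V₁) → W_a/(P₁V₁) = 0.892.
Path (b) adiabatic: W = P₁V₁(1 − (V₁/V₂)^(γ−1))/(γ−1) → W_b/(P₁V₁) = 0.5628.
W_a / W_b = 0.892 / 0.5628 = 1.585.

W_a / W_b ≈ 1.58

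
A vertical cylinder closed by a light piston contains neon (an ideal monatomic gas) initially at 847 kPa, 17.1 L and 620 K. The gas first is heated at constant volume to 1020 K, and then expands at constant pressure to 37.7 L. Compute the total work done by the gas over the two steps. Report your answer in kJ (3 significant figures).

W_total ≈ 28.7 kJ

Step 1 (isochoric): W = 0 (constant volume).
After step 1: P = 1393 kPa (V unchanged).
Step 2 (isobaric): W = PΔV = (1393 kPa)(37.7 − 17.1 L) = 28705 J.
W_total = 0 + 28705 = 28705 J.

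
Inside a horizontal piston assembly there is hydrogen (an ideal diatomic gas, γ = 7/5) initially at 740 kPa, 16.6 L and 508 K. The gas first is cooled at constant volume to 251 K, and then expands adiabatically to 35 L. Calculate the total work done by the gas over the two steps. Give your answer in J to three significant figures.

Step 1 (isochoric): W = 0 (constant volume).
After step 1: P = 365.6 kPa (V unchanged).
Step 2 (adiabatic): W = (P₁V₁ − P₂V₂)/(γ−1) = (6069 − 4504)/0.4 = 3914 J.
W_total = 0 + 3914 = 3914 J.

W_total ≈ 3910 J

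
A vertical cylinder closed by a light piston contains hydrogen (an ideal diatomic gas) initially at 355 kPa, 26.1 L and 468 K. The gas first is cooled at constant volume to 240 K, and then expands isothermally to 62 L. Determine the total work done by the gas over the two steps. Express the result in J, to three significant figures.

W_total ≈ 4110 J

Step 1 (isochoric): W = 0 (constant volume).
After step 1: P = 182.1 kPa (V unchanged).
Step 2 (isothermal): W = P₁V₁ ln(V₂/V₁) = (4752) ln(62/26.1) = 4111 J.
W_total = 0 + 4111 = 4111 J.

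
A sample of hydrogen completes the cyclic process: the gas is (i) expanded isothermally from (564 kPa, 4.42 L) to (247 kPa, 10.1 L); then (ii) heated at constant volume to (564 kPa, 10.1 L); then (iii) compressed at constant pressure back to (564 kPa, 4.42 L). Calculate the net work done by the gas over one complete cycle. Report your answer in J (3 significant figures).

Leg (i): W = PᵢVᵢ ln(V_f/Vᵢ) = (2493) ln(10.1/4.42) = 2060 J.
Leg (ii): W = 0.
Leg (iii): W = PΔV = (564)(4.42 − 10.1) = -3204 J.
W_net = 2060 − 3204 = -1143 J.

W_net ≈ -1140 J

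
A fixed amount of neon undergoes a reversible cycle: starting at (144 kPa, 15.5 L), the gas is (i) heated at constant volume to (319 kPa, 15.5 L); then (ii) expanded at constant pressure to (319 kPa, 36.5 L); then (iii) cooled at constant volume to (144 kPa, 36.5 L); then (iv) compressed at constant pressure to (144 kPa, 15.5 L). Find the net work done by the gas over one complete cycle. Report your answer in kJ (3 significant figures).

W_net ≈ 3.68 kJ

Constant-volume legs do no work.
W(ii) = (319)(36.5 − 15.5) = 6699 J; W(iv) = (144)(15.5 − 36.5) = -3024 J.
W_net = 6699 − 3024 = 3675 J (the clockwise enclosed area).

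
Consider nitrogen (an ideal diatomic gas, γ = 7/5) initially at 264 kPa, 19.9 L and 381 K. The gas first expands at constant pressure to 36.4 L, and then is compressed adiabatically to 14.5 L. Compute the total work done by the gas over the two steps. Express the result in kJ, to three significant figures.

W_total ≈ -6.34 kJ

Step 1 (isobaric): W = PΔV = (264 kPa)(36.4 − 19.9 L) = 4356 J.
After step 1: P = 264 kPa, V = 36.4 L, T = 696.9 K.
Step 2 (adiabatic): W = (P₁V₁ − P₂V₂)/(γ−1) = (9610 − 13887)/0.4 = -10693 J.
W_total = 4356 − 10693 = -6337 J.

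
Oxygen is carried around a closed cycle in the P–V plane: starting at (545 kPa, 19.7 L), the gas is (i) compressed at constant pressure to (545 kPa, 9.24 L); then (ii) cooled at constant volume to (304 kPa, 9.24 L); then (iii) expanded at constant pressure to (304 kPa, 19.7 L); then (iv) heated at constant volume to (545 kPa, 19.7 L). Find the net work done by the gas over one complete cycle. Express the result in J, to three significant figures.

W_net ≈ -2520 J

Constant-volume legs do no work.
W(i) = (545)(9.24 − 19.7) = -5701 J; W(iii) = (304)(19.7 − 9.24) = 3180 J.
W_net = -5701 + 3180 = -2521 J (the counter-clockwise enclosed area).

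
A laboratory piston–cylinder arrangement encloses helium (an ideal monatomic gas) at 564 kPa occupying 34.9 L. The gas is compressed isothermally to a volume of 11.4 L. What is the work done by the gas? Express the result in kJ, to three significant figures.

W ≈ -22.0 kJ

Isothermal: W = nRT ln(V₂/V₁) = P₁V₁ ln(V₂/V₁).
P₁V₁ = (564 kPa)(34.9 L) = 19684 J.
W = 19684 × ln(11.4/34.9) = 19684 × -1.119
W_by_gas = -22023 J.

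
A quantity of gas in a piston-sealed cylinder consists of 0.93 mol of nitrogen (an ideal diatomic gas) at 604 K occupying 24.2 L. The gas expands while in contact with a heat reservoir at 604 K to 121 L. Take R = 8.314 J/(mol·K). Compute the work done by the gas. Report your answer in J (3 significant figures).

Isothermal: W = nRT ln(V₂/V₁).
W = (0.93)(8.314)(604) × ln(121/24.2)
  = 4670 × 1.609
W_by_gas = 7516 J.

W ≈ 7520 J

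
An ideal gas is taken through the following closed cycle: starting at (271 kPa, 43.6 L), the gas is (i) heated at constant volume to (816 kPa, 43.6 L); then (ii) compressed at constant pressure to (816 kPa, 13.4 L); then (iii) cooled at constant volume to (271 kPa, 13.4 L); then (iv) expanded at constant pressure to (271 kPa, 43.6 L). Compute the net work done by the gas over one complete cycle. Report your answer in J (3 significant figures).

W_net ≈ -16500 J

Constant-volume legs do no work.
W(ii) = (816)(13.4 − 43.6) = -24643 J; W(iv) = (271)(43.6 − 13.4) = 8184 J.
W_net = -24643 + 8184 = -16459 J (the counter-clockwise enclosed area).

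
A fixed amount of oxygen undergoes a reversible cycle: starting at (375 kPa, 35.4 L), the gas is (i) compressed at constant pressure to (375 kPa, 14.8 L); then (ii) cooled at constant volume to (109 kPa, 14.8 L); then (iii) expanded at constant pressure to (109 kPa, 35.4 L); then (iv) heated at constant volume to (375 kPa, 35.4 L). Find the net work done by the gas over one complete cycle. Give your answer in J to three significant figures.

W_net ≈ -5480 J

Constant-volume legs do no work.
W(i) = (375)(14.8 − 35.4) = -7725 J; W(iii) = (109)(35.4 − 14.8) = 2245 J.
W_net = -7725 + 2245 = -5480 J (the counter-clockwise enclosed area).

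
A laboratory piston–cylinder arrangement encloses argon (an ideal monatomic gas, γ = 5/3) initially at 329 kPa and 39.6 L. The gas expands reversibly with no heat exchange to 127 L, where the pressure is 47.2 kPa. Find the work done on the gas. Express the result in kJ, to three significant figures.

W ≈ -10.6 kJ

Adiabatic: W = (P₁V₁ − P₂V₂)/(γ − 1) with γ = 5/3.
P₁V₁ = 13028 J, P₂V₂ = 5994 J.
W = (13028 − 5994) / 0.6667 = 10551 J.
Work on gas = −W_by = -10551 J.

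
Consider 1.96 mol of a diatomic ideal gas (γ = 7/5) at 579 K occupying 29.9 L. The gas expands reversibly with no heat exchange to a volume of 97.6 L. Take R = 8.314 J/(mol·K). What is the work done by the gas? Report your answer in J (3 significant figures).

Adiabatic: TV^(γ−1) = const with γ = 7/5.
T₂ = T₁ (V₁/V₂)^(γ−1) = 579 × (29.9/97.6)^0.4 = 579 × 0.623 = 360.7 K.
W_by = nCᵥ(T₁ − T₂) = (1.96)(20.79)(579 − 360.7) = 8893 J.

W ≈ 8890 J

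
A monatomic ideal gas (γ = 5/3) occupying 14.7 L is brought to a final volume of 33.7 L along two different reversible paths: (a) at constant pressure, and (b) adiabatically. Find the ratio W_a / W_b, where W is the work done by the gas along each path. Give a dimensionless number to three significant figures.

W_a / W_b ≈ 2.03

Path (a) isobaric: W = P₁(V₂ − V₁) → W_a/(P₁V₁) = 1.293.
Path (b) adiabatic: W = P₁V₁(1 − (V₁/V₂)^(γ−1))/(γ−1) → W_b/(P₁V₁) = 0.6373.
W_a / W_b = 1.293 / 0.6373 = 2.028.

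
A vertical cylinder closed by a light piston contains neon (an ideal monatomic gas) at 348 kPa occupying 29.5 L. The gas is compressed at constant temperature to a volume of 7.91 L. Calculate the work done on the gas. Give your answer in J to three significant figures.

W ≈ 13500 J

Isothermal: W = nRT ln(V₂/V₁) = P₁V₁ ln(V₂/V₁).
P₁V₁ = (348 kPa)(29.5 L) = 10266 J.
W = 10266 × ln(7.91/29.5) = 10266 × -1.316
W_by_gas = -13513 J; work on gas = −W_by = 13513 J.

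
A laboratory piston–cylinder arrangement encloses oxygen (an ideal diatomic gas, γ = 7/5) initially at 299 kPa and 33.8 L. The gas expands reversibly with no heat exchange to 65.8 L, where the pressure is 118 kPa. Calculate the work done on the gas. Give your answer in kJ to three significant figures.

Adiabatic: W = (P₁V₁ − P₂V₂)/(γ − 1) with γ = 7/5.
P₁V₁ = 10106 J, P₂V₂ = 7764 J.
W = (10106 − 7764) / 0.4 = 5854 J.
Work on gas = −W_by = -5854 J.

W ≈ -5.85 kJ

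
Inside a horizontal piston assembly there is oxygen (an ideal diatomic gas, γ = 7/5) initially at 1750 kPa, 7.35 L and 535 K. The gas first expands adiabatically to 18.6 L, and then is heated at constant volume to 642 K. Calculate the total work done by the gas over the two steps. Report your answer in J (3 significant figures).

W_total ≈ 9980 J

Step 1 (adiabatic): W = (P₁V₁ − P₂V₂)/(γ−1) = (12862 − 8872)/0.4 = 9976 J.
Step 2 (isochoric): W = 0 (constant volume).
W_total = 9976 + 0 = 9976 J.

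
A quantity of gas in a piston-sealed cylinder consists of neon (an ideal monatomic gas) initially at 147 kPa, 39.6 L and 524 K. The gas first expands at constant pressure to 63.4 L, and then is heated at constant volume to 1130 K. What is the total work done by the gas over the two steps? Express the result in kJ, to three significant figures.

W_total ≈ 3.50 kJ

Step 1 (isobaric): W = PΔV = (147 kPa)(63.4 − 39.6 L) = 3499 J.
Step 2 (isochoric): W = 0 (constant volume).
W_total = 3499 + 0 = 3499 J.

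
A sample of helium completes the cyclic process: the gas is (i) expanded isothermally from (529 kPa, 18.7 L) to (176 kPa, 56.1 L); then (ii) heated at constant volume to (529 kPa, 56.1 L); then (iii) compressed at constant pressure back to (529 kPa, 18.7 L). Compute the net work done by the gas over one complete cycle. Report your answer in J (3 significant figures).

W_net ≈ -8920 J

Leg (i): W = PᵢVᵢ ln(V_f/Vᵢ) = (9892) ln(56.1/18.7) = 10868 J.
Leg (ii): W = 0.
Leg (iii): W = PΔV = (529)(18.7 − 56.1) = -19785 J.
W_net = 10868 − 19785 = -8917 J.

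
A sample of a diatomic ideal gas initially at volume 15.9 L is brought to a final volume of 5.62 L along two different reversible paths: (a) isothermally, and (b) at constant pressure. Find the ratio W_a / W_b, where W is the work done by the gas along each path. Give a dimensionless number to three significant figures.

Path (a) isothermal: W = P₁V₁ ln(V₂/V₁) → W_a/(P₁V₁) = -1.04.
Path (b) isobaric: W = P₁(V₂ − V₁) → W_b/(P₁V₁) = -0.6465.
W_a / W_b = -1.04 / -0.6465 = 1.609.

W_a / W_b ≈ 1.61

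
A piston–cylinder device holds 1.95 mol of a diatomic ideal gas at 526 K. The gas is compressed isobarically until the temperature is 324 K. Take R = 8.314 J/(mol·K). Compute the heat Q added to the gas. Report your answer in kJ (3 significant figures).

Isobaric: W = nRΔT = (1.95)(8.314)(-202) = -3275 J.
ΔU = nCᵥΔT with Cᵥ = 5R/2: ΔU = (1.95)(20.79)(-202) = -8187 J.
Q = ΔU + W = -8187 − 3275 = -11462 J.

Q ≈ -11.5 kJ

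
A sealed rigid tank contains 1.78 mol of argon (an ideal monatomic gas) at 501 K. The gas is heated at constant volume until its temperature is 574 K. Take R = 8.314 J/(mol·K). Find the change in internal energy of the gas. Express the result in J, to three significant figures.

ΔU ≈ 1620 J

Constant volume ⇒ W = 0, so Q = ΔU = nCᵥΔT with Cᵥ = 3R/2 = 12.47 J/(mol·K).
ΔU = (1.78)(12.47)(574 − 501) = 1620 J.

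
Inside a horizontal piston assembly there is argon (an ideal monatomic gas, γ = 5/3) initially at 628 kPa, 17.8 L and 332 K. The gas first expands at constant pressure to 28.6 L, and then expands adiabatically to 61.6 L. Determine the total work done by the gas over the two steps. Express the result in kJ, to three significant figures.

W_total ≈ 17.6 kJ

Step 1 (isobaric): W = PΔV = (628 kPa)(28.6 − 17.8 L) = 6782 J.
After step 1: P = 628 kPa, V = 28.6 L, T = 533.4 K.
Step 2 (adiabatic): W = (P₁V₁ − P₂V₂)/(γ−1) = (17961 − 10769)/0.667 = 10787 J.
W_total = 6782 + 10787 = 17570 J.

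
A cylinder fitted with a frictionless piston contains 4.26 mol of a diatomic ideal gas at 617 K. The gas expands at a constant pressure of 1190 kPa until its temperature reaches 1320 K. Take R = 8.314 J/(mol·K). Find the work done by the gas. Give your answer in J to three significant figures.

W ≈ 24900 J

Isobaric: W = P ΔV = nR ΔT.
W = (4.26)(8.314)(1320 − 617) = 24899 J.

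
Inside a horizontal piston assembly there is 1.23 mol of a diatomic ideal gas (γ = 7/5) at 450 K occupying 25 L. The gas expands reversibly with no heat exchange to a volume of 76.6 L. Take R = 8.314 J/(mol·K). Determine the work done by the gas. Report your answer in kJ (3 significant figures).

W ≈ 4.15 kJ

Adiabatic: TV^(γ−1) = const with γ = 7/5.
T₂ = T₁ (V₁/V₂)^(γ−1) = 450 × (25/76.6)^0.4 = 450 × 0.639 = 287.5 K.
W_by = nCᵥ(T₁ − T₂) = (1.23)(20.79)(450 − 287.5) = 4153 J.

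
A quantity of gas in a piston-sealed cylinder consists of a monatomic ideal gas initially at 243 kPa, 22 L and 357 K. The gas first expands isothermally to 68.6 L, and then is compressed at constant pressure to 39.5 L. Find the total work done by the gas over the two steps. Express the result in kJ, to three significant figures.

Step 1 (isothermal): W = P₁V₁ ln(V₂/V₁) = (5346) ln(68.6/22) = 6080 J.
After step 1: P = 77.93 kPa, V = 68.6 L, T = 357 K.
Step 2 (isobaric): W = PΔV = (77.93 kPa)(39.5 − 68.6 L) = -2268 J.
W_total = 6080 − 2268 = 3812 J.

W_total ≈ 3.81 kJ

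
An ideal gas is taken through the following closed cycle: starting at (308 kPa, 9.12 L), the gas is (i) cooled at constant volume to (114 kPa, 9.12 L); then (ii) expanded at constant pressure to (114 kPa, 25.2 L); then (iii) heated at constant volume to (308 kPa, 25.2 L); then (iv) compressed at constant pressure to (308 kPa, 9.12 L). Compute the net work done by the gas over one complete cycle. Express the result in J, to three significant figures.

W_net ≈ -3120 J

Constant-volume legs do no work.
W(ii) = (114)(25.2 − 9.12) = 1833 J; W(iv) = (308)(9.12 − 25.2) = -4953 J.
W_net = 1833 − 4953 = -3120 J (the counter-clockwise enclosed area).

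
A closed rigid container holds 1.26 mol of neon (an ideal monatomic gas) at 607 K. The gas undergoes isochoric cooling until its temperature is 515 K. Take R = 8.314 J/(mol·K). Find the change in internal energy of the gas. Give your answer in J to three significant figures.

Constant volume ⇒ W = 0, so Q = ΔU = nCᵥΔT with Cᵥ = 3R/2 = 12.47 J/(mol·K).
ΔU = (1.26)(12.47)(515 − 607) = -1446 J.

ΔU ≈ -1450 J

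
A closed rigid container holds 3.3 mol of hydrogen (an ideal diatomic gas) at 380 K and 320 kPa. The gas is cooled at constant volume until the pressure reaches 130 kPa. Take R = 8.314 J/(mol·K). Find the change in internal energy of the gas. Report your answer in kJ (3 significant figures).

Constant volume ⇒ W = 0, so Q = ΔU = nCᵥΔT with Cᵥ = 5R/2 = 20.79 J/(mol·K).
At constant V, T₂/T₁ = P₂/P₁ ⇒ ΔT = T₁(P₂/P₁ − 1) = 380·(130/320 − 1) = -225.6 K.
ΔU = (3.3)(20.79)(-225.6) = -15476 J.

ΔU ≈ -15.5 kJ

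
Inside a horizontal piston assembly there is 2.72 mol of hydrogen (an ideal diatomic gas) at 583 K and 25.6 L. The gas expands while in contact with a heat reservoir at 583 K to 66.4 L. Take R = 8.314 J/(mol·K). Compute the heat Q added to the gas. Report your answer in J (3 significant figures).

Q ≈ 12600 J

Isothermal ⇒ ΔU = 0, so Q = W = nRT ln(V₂/V₁).
Q = (2.72)(8.314)(583) ln(66.4/25.6) = 13184 × 0.9531 = 12566 J.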